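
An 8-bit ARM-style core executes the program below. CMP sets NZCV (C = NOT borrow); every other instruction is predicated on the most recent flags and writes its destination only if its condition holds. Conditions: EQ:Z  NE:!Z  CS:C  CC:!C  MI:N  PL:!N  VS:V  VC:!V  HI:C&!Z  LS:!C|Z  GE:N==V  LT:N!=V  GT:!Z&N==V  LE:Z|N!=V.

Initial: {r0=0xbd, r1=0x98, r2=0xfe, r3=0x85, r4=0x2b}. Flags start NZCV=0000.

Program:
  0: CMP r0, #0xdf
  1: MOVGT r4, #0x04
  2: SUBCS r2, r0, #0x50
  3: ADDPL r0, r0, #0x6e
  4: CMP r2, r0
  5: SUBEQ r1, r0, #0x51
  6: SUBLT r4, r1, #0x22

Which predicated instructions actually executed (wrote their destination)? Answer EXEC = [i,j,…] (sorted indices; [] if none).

[0] flags=1000 → (cmp)
[1] flags=1000 GT?F → skip
[2] flags=1000 CS?F → skip
[3] flags=1000 PL?F → skip
[4] flags=0010 → (cmp)
[5] flags=0010 EQ?F → skip
[6] flags=0010 LT?F → skip

EXEC = []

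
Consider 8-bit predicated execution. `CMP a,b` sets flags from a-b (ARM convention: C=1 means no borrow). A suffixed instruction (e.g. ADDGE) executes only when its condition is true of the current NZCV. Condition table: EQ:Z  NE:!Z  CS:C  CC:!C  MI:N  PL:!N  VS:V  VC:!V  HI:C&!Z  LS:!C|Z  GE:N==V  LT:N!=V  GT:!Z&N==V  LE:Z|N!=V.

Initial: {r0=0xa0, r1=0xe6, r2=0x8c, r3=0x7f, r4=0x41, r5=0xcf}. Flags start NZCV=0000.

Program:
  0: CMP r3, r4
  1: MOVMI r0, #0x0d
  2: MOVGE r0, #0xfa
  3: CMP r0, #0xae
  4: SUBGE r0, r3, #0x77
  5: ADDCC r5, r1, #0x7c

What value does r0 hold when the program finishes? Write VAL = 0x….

VAL = 0x08

0: ✓ CMP  NZCV=0010
1: · MOVMI
2: ✓ MOVGE  r0←0xfa
3: ✓ CMP  NZCV=0010
4: ✓ SUBGE  r0←0x08
5: · ADDCC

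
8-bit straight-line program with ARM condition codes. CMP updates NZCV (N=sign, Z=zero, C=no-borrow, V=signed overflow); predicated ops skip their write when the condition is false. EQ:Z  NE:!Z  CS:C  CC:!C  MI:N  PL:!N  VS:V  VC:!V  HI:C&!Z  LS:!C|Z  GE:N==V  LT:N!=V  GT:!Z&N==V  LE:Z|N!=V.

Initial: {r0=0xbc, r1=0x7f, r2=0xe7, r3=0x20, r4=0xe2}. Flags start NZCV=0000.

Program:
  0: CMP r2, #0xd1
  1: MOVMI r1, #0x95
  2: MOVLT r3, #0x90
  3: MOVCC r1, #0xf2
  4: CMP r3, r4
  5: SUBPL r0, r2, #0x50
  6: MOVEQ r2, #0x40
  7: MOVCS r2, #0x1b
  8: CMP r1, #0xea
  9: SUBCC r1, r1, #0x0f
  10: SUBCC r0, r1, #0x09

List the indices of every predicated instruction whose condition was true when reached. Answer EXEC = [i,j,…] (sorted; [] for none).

EXEC = [5,9,10]

[0] flags=0010 → (cmp)
[1] flags=0010 MI?F → skip
[2] flags=0010 LT?F → skip
[3] flags=0010 CC?F → skip
[4] flags=0000 → (cmp)
[5] flags=0000 PL?T → r0=0x97
[6] flags=0000 EQ?F → skip
[7] flags=0000 CS?F → skip
[8] flags=1001 → (cmp)
[9] flags=1001 CC?T → r1=0x70
[10] flags=1001 CC?T → r0=0x67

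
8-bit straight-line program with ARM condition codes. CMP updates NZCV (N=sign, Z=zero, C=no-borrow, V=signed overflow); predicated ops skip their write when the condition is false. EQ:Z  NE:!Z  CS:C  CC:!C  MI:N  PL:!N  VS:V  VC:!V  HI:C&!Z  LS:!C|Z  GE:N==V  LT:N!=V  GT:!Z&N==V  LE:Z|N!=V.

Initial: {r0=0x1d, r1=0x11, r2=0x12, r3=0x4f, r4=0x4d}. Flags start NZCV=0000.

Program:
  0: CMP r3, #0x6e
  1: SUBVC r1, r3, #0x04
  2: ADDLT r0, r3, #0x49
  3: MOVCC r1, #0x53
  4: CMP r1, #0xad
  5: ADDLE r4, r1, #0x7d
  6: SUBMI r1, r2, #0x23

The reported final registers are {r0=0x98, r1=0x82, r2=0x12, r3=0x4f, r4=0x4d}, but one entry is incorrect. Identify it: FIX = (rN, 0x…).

FIX = (r1, 0xef)

0: ✓ CMP  NZCV=1000
1: ✓ SUBVC  r1←0x4b
2: ✓ ADDLT  r0←0x98
3: ✓ MOVCC  r1←0x53
4: ✓ CMP  NZCV=1001
5: · ADDLE
6: ✓ SUBMI  r1←0xef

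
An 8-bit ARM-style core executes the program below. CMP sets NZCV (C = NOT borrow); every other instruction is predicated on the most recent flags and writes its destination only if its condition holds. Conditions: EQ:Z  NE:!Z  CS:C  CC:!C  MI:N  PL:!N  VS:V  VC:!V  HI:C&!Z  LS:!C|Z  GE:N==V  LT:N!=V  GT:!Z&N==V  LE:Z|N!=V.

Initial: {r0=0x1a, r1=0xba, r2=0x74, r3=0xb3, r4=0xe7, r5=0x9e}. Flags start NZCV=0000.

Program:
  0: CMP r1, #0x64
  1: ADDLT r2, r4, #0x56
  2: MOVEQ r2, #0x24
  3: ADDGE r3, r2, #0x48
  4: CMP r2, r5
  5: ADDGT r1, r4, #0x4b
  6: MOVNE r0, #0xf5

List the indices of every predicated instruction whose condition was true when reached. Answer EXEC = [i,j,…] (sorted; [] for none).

EXEC = [1,5,6]

[0] flags=0011 → (cmp)
[1] flags=0011 LT?T → r2=0x3d
[2] flags=0011 EQ?F → skip
[3] flags=0011 GE?F → skip
[4] flags=1001 → (cmp)
[5] flags=1001 GT?T → r1=0x32
[6] flags=1001 NE?T → r0=0xf5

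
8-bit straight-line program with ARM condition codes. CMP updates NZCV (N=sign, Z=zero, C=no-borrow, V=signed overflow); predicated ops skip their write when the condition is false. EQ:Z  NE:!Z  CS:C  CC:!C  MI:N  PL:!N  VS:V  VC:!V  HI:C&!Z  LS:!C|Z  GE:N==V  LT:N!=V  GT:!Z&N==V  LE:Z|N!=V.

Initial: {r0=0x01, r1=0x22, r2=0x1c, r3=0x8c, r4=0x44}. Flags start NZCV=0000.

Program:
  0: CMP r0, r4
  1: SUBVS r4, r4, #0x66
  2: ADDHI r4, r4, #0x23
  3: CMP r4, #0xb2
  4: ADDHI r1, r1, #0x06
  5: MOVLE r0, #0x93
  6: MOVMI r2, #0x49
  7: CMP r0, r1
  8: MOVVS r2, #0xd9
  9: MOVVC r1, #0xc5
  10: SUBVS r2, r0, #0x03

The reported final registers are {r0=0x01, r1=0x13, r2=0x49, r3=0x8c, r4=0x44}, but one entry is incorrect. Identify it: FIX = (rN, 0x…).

FIX = (r1, 0xc5)

0: ✓ CMP  NZCV=1000
1: · SUBVS
2: · ADDHI
3: ✓ CMP  NZCV=1001
4: · ADDHI
5: · MOVLE
6: ✓ MOVMI  r2←0x49
7: ✓ CMP  NZCV=1000
8: · MOVVS
9: ✓ MOVVC  r1←0xc5
10: · SUBVS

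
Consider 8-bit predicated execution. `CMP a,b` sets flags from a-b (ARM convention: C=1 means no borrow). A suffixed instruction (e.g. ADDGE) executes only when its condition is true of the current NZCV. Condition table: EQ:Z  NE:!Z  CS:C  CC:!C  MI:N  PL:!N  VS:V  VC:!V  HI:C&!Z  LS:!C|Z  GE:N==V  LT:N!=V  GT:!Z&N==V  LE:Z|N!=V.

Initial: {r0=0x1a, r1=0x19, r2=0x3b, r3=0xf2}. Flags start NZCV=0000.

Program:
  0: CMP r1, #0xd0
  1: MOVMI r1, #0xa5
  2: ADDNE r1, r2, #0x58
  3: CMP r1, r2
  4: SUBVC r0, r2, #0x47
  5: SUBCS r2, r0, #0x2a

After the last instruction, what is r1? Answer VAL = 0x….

VAL = 0x93

0: ✓ CMP  NZCV=0000
1: · MOVMI
2: ✓ ADDNE  r1←0x93
3: ✓ CMP  NZCV=0011
4: · SUBVC
5: ✓ SUBCS  r2←0xf0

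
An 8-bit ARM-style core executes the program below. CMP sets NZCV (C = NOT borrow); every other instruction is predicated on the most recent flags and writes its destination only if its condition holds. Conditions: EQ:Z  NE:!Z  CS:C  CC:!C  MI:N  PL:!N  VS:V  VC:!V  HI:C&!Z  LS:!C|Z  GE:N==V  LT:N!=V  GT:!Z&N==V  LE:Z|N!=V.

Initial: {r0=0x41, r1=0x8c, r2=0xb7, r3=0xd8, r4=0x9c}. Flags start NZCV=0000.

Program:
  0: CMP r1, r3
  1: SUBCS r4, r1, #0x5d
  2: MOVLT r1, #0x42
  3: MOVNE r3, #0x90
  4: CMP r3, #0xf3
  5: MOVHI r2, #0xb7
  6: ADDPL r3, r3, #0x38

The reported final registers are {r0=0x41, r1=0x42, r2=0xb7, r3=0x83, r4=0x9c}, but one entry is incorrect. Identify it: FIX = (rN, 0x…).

FIX = (r3, 0x90)

[0] flags=1000 → (cmp)
[1] flags=1000 CS?F → skip
[2] flags=1000 LT?T → r1=0x42
[3] flags=1000 NE?T → r3=0x90
[4] flags=1000 → (cmp)
[5] flags=1000 HI?F → skip
[6] flags=1000 PL?F → skip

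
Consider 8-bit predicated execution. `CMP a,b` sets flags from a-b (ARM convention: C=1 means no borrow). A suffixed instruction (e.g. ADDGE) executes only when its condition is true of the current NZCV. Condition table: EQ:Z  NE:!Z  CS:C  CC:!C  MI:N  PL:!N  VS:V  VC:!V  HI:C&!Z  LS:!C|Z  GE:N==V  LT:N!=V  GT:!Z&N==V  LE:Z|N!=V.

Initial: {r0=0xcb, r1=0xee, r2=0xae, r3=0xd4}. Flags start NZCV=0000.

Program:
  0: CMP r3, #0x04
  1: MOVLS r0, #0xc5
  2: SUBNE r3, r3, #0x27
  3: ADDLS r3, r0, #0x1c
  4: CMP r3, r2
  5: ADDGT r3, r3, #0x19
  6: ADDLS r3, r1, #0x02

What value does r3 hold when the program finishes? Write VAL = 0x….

[0] flags=1010 → (cmp)
[1] flags=1010 LS?F → skip
[2] flags=1010 NE?T → r3=0xad
[3] flags=1010 LS?F → skip
[4] flags=1000 → (cmp)
[5] flags=1000 GT?F → skip
[6] flags=1000 LS?T → r3=0xf0

VAL = 0xf0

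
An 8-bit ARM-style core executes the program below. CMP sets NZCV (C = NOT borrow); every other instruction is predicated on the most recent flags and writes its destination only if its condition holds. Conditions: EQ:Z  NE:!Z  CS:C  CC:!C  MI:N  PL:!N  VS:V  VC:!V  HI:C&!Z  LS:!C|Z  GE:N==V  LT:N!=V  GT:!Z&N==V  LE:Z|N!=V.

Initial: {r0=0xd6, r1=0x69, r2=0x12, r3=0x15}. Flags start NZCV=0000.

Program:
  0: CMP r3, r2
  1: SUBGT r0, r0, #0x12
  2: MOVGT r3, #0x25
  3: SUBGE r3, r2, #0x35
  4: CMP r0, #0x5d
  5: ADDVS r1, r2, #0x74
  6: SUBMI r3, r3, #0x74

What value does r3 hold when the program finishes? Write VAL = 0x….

VAL = 0xdd

[0] flags=0010 → (cmp)
[1] flags=0010 GT?T → r0=0xc4
[2] flags=0010 GT?T → r3=0x25
[3] flags=0010 GE?T → r3=0xdd
[4] flags=0011 → (cmp)
[5] flags=0011 VS?T → r1=0x86
[6] flags=0011 MI?F → skip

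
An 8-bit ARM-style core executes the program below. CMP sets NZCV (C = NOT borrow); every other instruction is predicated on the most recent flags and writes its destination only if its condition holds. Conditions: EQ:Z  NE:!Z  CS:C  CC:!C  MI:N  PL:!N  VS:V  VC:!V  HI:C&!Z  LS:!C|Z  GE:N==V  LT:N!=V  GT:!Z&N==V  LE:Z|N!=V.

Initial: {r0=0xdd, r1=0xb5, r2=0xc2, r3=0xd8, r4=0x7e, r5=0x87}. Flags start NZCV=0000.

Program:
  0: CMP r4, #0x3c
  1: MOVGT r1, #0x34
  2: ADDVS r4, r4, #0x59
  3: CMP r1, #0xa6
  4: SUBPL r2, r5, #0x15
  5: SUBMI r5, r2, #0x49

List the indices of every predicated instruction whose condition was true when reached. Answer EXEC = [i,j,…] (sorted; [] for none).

[0] flags=0010 → (cmp)
[1] flags=0010 GT?T → r1=0x34
[2] flags=0010 VS?F → skip
[3] flags=1001 → (cmp)
[4] flags=1001 PL?F → skip
[5] flags=1001 MI?T → r5=0x79

EXEC = [1,5]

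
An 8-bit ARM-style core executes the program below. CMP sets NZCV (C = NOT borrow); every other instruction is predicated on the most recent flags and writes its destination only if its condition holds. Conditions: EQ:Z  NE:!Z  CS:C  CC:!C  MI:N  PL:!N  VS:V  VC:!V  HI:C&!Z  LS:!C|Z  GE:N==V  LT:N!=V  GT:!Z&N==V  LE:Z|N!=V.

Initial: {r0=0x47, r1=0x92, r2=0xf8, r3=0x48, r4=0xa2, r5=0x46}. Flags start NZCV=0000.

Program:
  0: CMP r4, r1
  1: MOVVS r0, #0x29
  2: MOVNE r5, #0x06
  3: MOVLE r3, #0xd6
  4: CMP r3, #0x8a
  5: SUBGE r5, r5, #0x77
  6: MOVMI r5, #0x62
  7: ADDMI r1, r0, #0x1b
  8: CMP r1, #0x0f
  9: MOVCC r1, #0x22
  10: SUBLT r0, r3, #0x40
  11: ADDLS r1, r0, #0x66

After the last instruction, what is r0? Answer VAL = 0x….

[0] flags=0010 → (cmp)
[1] flags=0010 VS?F → skip
[2] flags=0010 NE?T → r5=0x06
[3] flags=0010 LE?F → skip
[4] flags=1001 → (cmp)
[5] flags=1001 GE?T → r5=0x8f
[6] flags=1001 MI?T → r5=0x62
[7] flags=1001 MI?T → r1=0x62
[8] flags=0010 → (cmp)
[9] flags=0010 CC?F → skip
[10] flags=0010 LT?F → skip
[11] flags=0010 LS?F → skip

VAL = 0x47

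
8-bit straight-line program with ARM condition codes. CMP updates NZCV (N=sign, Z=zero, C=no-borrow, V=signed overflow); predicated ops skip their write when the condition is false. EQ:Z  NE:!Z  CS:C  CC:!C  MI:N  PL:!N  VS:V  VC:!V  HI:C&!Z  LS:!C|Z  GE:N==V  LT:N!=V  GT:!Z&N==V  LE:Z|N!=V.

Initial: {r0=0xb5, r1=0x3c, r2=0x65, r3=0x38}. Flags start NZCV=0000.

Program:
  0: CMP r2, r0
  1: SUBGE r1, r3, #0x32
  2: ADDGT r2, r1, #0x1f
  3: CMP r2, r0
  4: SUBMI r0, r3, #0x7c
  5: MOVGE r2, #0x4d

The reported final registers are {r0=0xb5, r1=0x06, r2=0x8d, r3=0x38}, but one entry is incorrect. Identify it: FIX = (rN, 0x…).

0: ✓ CMP  NZCV=1001
1: ✓ SUBGE  r1←0x06
2: ✓ ADDGT  r2←0x25
3: ✓ CMP  NZCV=0000
4: · SUBMI
5: ✓ MOVGE  r2←0x4d

FIX = (r2, 0x4d)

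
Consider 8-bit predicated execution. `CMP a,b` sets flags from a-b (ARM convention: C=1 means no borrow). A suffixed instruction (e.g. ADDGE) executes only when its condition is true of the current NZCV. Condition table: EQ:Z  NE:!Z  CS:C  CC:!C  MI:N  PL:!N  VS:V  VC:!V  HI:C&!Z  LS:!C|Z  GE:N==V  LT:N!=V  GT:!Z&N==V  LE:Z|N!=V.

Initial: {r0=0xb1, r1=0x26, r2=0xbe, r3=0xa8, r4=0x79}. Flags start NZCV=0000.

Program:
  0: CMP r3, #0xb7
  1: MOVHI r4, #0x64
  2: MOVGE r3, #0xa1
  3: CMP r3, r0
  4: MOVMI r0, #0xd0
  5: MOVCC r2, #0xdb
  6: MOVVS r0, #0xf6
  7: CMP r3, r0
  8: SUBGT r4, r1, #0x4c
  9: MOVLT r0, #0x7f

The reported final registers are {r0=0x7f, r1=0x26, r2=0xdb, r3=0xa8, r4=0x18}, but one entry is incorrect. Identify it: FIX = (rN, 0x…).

FIX = (r4, 0x79)

[0] flags=1000 → (cmp)
[1] flags=1000 HI?F → skip
[2] flags=1000 GE?F → skip
[3] flags=1000 → (cmp)
[4] flags=1000 MI?T → r0=0xd0
[5] flags=1000 CC?T → r2=0xdb
[6] flags=1000 VS?F → skip
[7] flags=1000 → (cmp)
[8] flags=1000 GT?F → skip
[9] flags=1000 LT?T → r0=0x7f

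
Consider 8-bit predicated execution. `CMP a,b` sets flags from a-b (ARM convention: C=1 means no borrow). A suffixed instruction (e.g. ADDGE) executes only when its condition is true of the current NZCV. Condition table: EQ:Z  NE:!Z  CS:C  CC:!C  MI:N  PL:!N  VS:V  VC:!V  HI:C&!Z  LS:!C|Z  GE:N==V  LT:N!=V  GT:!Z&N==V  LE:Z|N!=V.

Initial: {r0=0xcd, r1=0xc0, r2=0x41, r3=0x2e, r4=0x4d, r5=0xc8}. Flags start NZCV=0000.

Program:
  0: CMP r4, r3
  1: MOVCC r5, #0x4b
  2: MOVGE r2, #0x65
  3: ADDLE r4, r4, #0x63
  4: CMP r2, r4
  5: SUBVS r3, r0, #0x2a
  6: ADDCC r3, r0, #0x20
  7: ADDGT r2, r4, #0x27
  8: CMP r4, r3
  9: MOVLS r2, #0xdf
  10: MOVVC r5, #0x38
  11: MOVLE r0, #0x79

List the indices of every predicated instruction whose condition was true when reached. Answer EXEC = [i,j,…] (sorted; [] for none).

EXEC = [2,7,10]

[0] flags=0010 → (cmp)
[1] flags=0010 CC?F → skip
[2] flags=0010 GE?T → r2=0x65
[3] flags=0010 LE?F → skip
[4] flags=0010 → (cmp)
[5] flags=0010 VS?F → skip
[6] flags=0010 CC?F → skip
[7] flags=0010 GT?T → r2=0x74
[8] flags=0010 → (cmp)
[9] flags=0010 LS?F → skip
[10] flags=0010 VC?T → r5=0x38
[11] flags=0010 LE?F → skip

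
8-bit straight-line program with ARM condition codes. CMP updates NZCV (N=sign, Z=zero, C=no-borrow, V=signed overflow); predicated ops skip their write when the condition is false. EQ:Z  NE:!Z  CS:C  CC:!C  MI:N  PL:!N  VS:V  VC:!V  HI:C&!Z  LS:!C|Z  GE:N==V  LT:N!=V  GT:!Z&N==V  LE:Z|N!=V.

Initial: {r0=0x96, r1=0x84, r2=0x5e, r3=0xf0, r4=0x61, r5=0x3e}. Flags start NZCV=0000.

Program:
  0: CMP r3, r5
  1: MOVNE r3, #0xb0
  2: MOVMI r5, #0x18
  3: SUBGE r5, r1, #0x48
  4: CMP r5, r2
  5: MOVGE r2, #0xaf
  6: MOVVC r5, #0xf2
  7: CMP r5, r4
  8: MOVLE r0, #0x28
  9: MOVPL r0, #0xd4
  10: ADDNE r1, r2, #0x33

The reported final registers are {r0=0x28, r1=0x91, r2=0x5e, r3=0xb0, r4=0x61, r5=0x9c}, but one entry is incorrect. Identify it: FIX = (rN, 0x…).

[0] flags=1010 → (cmp)
[1] flags=1010 NE?T → r3=0xb0
[2] flags=1010 MI?T → r5=0x18
[3] flags=1010 GE?F → skip
[4] flags=1000 → (cmp)
[5] flags=1000 GE?F → skip
[6] flags=1000 VC?T → r5=0xf2
[7] flags=1010 → (cmp)
[8] flags=1010 LE?T → r0=0x28
[9] flags=1010 PL?F → skip
[10] flags=1010 NE?T → r1=0x91

FIX = (r5, 0xf2)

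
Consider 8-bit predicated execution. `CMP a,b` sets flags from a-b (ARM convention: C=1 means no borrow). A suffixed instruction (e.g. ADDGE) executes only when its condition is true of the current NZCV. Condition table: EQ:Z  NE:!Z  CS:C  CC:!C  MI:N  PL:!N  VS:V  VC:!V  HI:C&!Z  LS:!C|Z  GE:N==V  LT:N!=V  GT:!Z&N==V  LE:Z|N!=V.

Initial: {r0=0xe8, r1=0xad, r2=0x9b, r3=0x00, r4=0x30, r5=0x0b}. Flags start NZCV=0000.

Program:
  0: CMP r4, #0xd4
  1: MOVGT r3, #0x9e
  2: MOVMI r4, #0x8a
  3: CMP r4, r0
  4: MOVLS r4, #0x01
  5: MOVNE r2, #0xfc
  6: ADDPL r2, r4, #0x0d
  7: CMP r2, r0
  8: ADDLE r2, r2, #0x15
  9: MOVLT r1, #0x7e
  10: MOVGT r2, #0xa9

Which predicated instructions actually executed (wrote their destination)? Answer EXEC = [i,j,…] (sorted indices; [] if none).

EXEC = [1,4,5,6,10]

[0] flags=0000 → (cmp)
[1] flags=0000 GT?T → r3=0x9e
[2] flags=0000 MI?F → skip
[3] flags=0000 → (cmp)
[4] flags=0000 LS?T → r4=0x01
[5] flags=0000 NE?T → r2=0xfc
[6] flags=0000 PL?T → r2=0x0e
[7] flags=0000 → (cmp)
[8] flags=0000 LE?F → skip
[9] flags=0000 LT?F → skip
[10] flags=0000 GT?T → r2=0xa9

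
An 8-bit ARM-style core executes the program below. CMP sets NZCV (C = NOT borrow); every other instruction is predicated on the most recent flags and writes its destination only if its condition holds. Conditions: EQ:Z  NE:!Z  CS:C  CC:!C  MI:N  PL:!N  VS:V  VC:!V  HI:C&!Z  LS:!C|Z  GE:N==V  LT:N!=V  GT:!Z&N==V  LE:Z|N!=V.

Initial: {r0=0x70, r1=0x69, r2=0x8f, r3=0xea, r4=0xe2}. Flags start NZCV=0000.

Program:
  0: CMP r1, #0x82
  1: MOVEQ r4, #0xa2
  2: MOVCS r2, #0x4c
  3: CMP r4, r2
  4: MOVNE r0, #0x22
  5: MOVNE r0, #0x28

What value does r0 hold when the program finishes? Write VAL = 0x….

VAL = 0x28

0: ✓ CMP  NZCV=1001
1: · MOVEQ
2: · MOVCS
3: ✓ CMP  NZCV=0010
4: ✓ MOVNE  r0←0x22
5: ✓ MOVNE  r0←0x28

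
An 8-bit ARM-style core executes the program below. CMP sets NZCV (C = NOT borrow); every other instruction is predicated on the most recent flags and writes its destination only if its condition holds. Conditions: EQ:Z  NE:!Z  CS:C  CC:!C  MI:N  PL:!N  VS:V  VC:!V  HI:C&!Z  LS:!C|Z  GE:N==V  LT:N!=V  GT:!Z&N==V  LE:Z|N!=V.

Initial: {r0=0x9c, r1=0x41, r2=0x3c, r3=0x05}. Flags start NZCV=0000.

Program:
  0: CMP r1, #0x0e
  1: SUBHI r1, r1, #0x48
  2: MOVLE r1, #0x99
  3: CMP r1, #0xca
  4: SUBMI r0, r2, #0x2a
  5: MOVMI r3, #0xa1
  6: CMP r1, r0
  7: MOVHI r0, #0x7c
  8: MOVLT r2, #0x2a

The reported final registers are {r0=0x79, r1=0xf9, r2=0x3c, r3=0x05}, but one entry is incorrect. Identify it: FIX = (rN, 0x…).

FIX = (r0, 0x7c)

[0] flags=0010 → (cmp)
[1] flags=0010 HI?T → r1=0xf9
[2] flags=0010 LE?F → skip
[3] flags=0010 → (cmp)
[4] flags=0010 MI?F → skip
[5] flags=0010 MI?F → skip
[6] flags=0010 → (cmp)
[7] flags=0010 HI?T → r0=0x7c
[8] flags=0010 LT?F → skip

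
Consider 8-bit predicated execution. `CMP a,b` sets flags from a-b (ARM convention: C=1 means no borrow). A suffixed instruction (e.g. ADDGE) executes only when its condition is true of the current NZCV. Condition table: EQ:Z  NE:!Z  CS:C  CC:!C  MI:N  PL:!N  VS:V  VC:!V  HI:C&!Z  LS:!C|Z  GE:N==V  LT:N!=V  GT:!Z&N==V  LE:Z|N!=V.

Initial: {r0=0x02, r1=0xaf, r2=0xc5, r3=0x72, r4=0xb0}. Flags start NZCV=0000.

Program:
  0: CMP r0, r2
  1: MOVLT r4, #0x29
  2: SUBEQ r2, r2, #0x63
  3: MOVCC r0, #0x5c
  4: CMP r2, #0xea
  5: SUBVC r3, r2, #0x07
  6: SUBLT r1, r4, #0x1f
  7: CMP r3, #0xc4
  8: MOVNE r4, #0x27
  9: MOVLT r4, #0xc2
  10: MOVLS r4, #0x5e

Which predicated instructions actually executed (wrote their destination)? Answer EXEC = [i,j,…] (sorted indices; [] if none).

EXEC = [3,5,6,8,9,10]

0: ✓ CMP  NZCV=0000
1: · MOVLT
2: · SUBEQ
3: ✓ MOVCC  r0←0x5c
4: ✓ CMP  NZCV=1000
5: ✓ SUBVC  r3←0xbe
6: ✓ SUBLT  r1←0x91
7: ✓ CMP  NZCV=1000
8: ✓ MOVNE  r4←0x27
9: ✓ MOVLT  r4←0xc2
10: ✓ MOVLS  r4←0x5e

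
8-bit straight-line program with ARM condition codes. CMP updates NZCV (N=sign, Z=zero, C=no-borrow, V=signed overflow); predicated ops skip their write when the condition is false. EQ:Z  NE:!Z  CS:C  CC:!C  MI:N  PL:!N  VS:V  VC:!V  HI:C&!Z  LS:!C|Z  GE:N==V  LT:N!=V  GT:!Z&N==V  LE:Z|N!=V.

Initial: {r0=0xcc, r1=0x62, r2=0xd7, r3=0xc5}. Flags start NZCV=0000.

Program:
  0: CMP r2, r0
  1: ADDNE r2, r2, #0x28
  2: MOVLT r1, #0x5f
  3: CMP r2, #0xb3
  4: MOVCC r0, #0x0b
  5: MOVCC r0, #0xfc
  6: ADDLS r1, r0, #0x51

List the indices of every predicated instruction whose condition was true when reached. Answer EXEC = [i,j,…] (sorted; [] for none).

0: ✓ CMP  NZCV=0010
1: ✓ ADDNE  r2←0xff
2: · MOVLT
3: ✓ CMP  NZCV=0010
4: · MOVCC
5: · MOVCC
6: · ADDLS

EXEC = [1]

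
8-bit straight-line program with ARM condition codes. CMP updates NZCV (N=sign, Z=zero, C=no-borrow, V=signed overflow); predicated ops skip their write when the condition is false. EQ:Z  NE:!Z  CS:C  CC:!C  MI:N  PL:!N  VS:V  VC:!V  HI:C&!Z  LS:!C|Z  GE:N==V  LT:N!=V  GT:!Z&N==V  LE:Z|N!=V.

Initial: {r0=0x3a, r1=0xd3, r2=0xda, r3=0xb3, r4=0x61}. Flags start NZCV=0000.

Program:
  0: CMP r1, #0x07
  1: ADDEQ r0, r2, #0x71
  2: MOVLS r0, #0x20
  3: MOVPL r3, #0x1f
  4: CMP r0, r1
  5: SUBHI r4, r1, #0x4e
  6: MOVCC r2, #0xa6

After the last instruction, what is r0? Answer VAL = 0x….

0: ✓ CMP  NZCV=1010
1: · ADDEQ
2: · MOVLS
3: · MOVPL
4: ✓ CMP  NZCV=0000
5: · SUBHI
6: ✓ MOVCC  r2←0xa6

VAL = 0x3a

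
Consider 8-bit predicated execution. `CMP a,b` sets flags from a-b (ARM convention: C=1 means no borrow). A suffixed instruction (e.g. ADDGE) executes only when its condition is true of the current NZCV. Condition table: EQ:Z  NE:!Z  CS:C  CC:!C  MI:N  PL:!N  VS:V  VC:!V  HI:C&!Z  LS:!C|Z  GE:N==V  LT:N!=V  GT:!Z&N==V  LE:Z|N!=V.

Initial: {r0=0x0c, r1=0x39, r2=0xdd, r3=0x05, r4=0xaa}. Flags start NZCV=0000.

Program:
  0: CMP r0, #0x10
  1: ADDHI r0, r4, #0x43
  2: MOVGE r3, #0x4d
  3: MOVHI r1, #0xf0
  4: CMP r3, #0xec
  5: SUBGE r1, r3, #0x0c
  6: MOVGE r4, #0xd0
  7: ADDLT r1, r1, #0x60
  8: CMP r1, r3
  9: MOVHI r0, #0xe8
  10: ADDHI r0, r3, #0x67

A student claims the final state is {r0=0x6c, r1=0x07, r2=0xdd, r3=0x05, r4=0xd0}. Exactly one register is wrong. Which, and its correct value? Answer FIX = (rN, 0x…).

FIX = (r1, 0xf9)

0: ✓ CMP  NZCV=1000
1: · ADDHI
2: · MOVGE
3: · MOVHI
4: ✓ CMP  NZCV=0000
5: ✓ SUBGE  r1←0xf9
6: ✓ MOVGE  r4←0xd0
7: · ADDLT
8: ✓ CMP  NZCV=1010
9: ✓ MOVHI  r0←0xe8
10: ✓ ADDHI  r0←0x6c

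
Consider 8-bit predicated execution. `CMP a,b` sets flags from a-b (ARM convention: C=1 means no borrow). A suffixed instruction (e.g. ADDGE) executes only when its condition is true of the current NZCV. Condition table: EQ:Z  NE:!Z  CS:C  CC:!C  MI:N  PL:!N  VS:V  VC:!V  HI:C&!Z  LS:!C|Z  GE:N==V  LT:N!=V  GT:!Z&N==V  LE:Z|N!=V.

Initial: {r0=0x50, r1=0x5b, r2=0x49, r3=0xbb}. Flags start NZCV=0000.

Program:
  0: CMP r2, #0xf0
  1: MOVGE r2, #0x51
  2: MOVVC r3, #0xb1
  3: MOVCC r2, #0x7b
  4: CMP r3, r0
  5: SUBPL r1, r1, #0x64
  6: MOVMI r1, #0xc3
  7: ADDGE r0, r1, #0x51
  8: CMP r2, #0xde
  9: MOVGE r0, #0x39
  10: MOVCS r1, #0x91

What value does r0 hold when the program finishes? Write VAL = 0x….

0: ✓ CMP  NZCV=0000
1: ✓ MOVGE  r2←0x51
2: ✓ MOVVC  r3←0xb1
3: ✓ MOVCC  r2←0x7b
4: ✓ CMP  NZCV=0011
5: ✓ SUBPL  r1←0xf7
6: · MOVMI
7: · ADDGE
8: ✓ CMP  NZCV=1001
9: ✓ MOVGE  r0←0x39
10: · MOVCS

VAL = 0x39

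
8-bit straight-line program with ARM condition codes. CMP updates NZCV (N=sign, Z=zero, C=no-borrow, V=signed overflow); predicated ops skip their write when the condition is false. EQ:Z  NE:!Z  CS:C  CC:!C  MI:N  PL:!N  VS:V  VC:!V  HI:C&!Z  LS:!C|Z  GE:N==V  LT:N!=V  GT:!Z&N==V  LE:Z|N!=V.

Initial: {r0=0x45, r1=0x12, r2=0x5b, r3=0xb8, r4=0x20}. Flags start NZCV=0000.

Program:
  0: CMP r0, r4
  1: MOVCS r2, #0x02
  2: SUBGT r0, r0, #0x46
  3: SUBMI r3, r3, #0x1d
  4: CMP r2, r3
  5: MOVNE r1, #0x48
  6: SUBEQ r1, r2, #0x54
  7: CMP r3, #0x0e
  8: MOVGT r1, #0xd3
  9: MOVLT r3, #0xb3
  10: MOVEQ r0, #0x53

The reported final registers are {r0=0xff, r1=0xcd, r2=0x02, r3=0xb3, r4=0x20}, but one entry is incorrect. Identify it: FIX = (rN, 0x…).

FIX = (r1, 0x48)

0: ✓ CMP  NZCV=0010
1: ✓ MOVCS  r2←0x02
2: ✓ SUBGT  r0←0xff
3: · SUBMI
4: ✓ CMP  NZCV=0000
5: ✓ MOVNE  r1←0x48
6: · SUBEQ
7: ✓ CMP  NZCV=1010
8: · MOVGT
9: ✓ MOVLT  r3←0xb3
10: · MOVEQ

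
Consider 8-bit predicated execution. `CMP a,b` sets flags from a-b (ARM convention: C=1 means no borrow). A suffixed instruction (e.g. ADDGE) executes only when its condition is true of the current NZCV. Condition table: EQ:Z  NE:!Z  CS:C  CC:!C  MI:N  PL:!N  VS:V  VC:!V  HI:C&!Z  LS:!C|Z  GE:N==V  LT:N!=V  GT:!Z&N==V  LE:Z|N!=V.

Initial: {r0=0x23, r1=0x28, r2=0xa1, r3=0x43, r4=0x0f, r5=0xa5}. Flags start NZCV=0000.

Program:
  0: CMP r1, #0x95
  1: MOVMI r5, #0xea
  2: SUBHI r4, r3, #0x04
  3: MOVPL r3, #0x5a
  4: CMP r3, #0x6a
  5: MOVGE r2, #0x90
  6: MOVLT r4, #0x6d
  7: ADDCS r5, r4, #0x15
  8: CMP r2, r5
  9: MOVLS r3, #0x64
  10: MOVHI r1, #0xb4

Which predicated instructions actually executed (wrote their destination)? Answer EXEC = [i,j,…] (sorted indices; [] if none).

EXEC = [1,6,9]

[0] flags=1001 → (cmp)
[1] flags=1001 MI?T → r5=0xea
[2] flags=1001 HI?F → skip
[3] flags=1001 PL?F → skip
[4] flags=1000 → (cmp)
[5] flags=1000 GE?F → skip
[6] flags=1000 LT?T → r4=0x6d
[7] flags=1000 CS?F → skip
[8] flags=1000 → (cmp)
[9] flags=1000 LS?T → r3=0x64
[10] flags=1000 HI?F → skip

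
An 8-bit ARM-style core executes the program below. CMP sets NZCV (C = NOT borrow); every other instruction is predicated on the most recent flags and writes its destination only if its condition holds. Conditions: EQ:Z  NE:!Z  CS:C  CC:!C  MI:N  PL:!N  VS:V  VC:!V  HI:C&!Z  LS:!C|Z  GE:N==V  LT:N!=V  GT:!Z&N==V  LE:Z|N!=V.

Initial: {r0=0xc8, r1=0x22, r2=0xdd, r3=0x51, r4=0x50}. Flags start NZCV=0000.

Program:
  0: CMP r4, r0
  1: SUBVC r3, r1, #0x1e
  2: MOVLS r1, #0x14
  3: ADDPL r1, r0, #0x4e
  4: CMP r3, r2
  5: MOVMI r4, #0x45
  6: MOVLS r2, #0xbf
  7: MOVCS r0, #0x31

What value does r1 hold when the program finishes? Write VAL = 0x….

[0] flags=1001 → (cmp)
[1] flags=1001 VC?F → skip
[2] flags=1001 LS?T → r1=0x14
[3] flags=1001 PL?F → skip
[4] flags=0000 → (cmp)
[5] flags=0000 MI?F → skip
[6] flags=0000 LS?T → r2=0xbf
[7] flags=0000 CS?F → skip

VAL = 0x14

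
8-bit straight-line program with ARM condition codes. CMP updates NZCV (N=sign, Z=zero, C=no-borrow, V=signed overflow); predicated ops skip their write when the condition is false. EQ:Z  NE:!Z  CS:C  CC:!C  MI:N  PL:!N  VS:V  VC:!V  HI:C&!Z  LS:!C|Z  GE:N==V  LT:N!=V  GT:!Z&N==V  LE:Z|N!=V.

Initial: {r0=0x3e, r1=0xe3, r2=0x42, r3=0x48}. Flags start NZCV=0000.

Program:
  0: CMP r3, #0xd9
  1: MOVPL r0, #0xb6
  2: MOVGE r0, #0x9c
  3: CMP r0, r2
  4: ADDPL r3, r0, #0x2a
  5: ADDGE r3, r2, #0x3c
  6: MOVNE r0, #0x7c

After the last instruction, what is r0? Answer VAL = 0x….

VAL = 0x7c

[0] flags=0000 → (cmp)
[1] flags=0000 PL?T → r0=0xb6
[2] flags=0000 GE?T → r0=0x9c
[3] flags=0011 → (cmp)
[4] flags=0011 PL?T → r3=0xc6
[5] flags=0011 GE?F → skip
[6] flags=0011 NE?T → r0=0x7c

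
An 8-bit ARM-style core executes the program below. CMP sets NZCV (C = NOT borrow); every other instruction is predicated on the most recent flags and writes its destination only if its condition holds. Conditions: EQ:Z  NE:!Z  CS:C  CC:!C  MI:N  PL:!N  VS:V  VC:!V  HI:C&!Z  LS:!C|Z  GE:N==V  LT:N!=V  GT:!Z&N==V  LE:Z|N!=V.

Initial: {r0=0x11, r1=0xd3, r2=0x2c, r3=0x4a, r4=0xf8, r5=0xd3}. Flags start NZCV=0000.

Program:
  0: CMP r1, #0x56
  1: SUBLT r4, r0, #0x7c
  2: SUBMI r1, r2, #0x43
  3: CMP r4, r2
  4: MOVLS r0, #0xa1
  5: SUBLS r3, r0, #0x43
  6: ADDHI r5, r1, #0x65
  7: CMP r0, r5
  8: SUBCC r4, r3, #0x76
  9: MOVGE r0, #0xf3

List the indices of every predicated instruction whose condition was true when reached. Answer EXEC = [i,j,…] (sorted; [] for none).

0: ✓ CMP  NZCV=0011
1: ✓ SUBLT  r4←0x95
2: · SUBMI
3: ✓ CMP  NZCV=0011
4: · MOVLS
5: · SUBLS
6: ✓ ADDHI  r5←0x38
7: ✓ CMP  NZCV=1000
8: ✓ SUBCC  r4←0xd4
9: · MOVGE

EXEC = [1,6,8]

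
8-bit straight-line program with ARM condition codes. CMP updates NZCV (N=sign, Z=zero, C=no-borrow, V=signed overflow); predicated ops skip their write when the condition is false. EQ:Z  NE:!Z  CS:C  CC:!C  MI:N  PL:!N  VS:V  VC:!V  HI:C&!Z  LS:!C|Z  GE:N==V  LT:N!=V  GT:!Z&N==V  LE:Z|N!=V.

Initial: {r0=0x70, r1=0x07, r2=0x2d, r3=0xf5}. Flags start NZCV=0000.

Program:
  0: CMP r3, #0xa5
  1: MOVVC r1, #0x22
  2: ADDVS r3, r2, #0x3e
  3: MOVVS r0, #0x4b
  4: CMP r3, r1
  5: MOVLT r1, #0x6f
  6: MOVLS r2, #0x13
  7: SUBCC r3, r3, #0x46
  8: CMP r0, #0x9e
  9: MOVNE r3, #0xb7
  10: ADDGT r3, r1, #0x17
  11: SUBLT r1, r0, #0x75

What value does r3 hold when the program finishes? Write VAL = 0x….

VAL = 0x86

[0] flags=0010 → (cmp)
[1] flags=0010 VC?T → r1=0x22
[2] flags=0010 VS?F → skip
[3] flags=0010 VS?F → skip
[4] flags=1010 → (cmp)
[5] flags=1010 LT?T → r1=0x6f
[6] flags=1010 LS?F → skip
[7] flags=1010 CC?F → skip
[8] flags=1001 → (cmp)
[9] flags=1001 NE?T → r3=0xb7
[10] flags=1001 GT?T → r3=0x86
[11] flags=1001 LT?F → skip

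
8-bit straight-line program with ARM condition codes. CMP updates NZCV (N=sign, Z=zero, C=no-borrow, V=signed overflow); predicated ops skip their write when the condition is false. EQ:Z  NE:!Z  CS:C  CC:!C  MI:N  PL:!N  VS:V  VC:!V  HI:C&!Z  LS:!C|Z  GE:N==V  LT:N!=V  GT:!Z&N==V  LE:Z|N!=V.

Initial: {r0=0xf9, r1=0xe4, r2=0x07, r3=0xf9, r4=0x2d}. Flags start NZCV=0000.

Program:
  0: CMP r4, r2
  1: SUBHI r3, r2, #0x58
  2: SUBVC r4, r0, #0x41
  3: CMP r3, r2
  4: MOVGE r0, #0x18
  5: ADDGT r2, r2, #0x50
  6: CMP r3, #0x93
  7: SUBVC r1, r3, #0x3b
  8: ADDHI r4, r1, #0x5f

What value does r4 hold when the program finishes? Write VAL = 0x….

[0] flags=0010 → (cmp)
[1] flags=0010 HI?T → r3=0xaf
[2] flags=0010 VC?T → r4=0xb8
[3] flags=1010 → (cmp)
[4] flags=1010 GE?F → skip
[5] flags=1010 GT?F → skip
[6] flags=0010 → (cmp)
[7] flags=0010 VC?T → r1=0x74
[8] flags=0010 HI?T → r4=0xd3

VAL = 0xd3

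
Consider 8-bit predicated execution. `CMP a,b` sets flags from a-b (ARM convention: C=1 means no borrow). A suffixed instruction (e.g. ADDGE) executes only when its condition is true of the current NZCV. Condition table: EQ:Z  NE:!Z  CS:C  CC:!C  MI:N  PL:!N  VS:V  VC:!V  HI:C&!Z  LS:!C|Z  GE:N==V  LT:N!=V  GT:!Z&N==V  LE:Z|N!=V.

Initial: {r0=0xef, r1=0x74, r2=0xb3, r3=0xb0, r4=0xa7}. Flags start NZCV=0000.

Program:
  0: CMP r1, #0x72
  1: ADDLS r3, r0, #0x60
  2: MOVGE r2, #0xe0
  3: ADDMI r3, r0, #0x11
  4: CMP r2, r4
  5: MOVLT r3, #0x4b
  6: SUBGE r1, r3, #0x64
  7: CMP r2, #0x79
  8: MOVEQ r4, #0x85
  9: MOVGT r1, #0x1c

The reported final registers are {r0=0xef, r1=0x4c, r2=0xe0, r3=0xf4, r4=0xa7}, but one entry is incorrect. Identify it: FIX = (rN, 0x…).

FIX = (r3, 0xb0)

0: ✓ CMP  NZCV=0010
1: · ADDLS
2: ✓ MOVGE  r2←0xe0
3: · ADDMI
4: ✓ CMP  NZCV=0010
5: · MOVLT
6: ✓ SUBGE  r1←0x4c
7: ✓ CMP  NZCV=0011
8: · MOVEQ
9: · MOVGT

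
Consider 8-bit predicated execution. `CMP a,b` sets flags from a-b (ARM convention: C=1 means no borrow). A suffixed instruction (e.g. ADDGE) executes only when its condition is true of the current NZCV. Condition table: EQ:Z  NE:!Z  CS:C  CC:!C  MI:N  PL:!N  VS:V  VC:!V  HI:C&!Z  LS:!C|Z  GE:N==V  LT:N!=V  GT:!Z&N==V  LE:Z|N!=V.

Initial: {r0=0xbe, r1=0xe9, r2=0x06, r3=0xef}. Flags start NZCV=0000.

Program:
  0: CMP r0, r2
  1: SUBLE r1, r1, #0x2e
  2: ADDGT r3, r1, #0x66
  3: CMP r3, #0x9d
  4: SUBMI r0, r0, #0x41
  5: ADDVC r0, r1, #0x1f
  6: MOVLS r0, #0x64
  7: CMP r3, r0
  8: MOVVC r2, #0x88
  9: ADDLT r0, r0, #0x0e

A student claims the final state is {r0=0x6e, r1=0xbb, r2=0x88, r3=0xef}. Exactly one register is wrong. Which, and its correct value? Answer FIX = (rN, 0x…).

0: ✓ CMP  NZCV=1010
1: ✓ SUBLE  r1←0xbb
2: · ADDGT
3: ✓ CMP  NZCV=0010
4: · SUBMI
5: ✓ ADDVC  r0←0xda
6: · MOVLS
7: ✓ CMP  NZCV=0010
8: ✓ MOVVC  r2←0x88
9: · ADDLT

FIX = (r0, 0xda)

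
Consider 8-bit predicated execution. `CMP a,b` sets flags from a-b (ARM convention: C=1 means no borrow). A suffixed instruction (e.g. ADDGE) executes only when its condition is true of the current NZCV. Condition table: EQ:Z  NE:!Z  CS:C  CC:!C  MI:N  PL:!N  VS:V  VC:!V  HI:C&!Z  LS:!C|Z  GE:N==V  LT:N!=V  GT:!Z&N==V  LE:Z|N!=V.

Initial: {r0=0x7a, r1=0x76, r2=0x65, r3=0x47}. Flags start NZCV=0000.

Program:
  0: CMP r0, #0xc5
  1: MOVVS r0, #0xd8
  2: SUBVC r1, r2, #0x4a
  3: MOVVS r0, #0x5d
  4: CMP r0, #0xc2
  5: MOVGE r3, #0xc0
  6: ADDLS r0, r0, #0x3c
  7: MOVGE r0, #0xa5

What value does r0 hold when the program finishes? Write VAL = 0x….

VAL = 0xa5

0: ✓ CMP  NZCV=1001
1: ✓ MOVVS  r0←0xd8
2: · SUBVC
3: ✓ MOVVS  r0←0x5d
4: ✓ CMP  NZCV=1001
5: ✓ MOVGE  r3←0xc0
6: ✓ ADDLS  r0←0x99
7: ✓ MOVGE  r0←0xa5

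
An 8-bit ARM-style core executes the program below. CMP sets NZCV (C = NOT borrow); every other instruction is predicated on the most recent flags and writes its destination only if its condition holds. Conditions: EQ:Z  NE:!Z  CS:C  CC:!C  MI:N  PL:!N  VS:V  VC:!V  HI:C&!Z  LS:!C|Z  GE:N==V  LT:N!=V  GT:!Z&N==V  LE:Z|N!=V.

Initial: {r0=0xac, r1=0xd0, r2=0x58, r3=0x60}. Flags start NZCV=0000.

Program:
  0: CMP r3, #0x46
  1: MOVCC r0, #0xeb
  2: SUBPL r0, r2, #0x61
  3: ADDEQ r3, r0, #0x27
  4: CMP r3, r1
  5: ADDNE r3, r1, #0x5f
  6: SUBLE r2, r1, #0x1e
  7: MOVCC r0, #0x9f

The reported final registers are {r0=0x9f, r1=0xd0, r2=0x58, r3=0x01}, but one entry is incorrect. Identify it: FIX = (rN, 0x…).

0: ✓ CMP  NZCV=0010
1: · MOVCC
2: ✓ SUBPL  r0←0xf7
3: · ADDEQ
4: ✓ CMP  NZCV=1001
5: ✓ ADDNE  r3←0x2f
6: · SUBLE
7: ✓ MOVCC  r0←0x9f

FIX = (r3, 0x2f)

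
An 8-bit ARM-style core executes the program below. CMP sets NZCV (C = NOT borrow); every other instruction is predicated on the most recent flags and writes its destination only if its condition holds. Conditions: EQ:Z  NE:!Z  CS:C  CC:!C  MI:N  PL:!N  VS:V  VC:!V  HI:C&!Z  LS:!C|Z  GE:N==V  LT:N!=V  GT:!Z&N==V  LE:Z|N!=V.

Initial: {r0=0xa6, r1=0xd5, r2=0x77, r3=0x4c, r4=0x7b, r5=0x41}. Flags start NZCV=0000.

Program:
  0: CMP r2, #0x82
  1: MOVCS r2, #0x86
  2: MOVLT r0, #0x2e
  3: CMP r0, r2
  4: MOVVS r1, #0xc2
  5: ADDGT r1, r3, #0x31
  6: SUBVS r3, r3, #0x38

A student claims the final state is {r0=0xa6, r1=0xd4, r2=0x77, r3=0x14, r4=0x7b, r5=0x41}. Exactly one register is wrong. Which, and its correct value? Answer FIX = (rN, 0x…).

0: ✓ CMP  NZCV=1001
1: · MOVCS
2: · MOVLT
3: ✓ CMP  NZCV=0011
4: ✓ MOVVS  r1←0xc2
5: · ADDGT
6: ✓ SUBVS  r3←0x14

FIX = (r1, 0xc2)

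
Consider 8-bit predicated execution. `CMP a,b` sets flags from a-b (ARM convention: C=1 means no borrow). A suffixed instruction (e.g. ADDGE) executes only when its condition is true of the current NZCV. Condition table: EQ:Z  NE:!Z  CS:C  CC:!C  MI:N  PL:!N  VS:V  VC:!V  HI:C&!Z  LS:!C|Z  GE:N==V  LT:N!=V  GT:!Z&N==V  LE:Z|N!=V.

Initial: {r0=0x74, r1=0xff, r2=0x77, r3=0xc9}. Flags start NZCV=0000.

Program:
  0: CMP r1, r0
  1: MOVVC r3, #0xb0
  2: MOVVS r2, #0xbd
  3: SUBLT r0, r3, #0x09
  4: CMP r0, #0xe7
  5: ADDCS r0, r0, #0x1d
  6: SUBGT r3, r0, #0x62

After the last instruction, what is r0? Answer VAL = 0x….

0: ✓ CMP  NZCV=1010
1: ✓ MOVVC  r3←0xb0
2: · MOVVS
3: ✓ SUBLT  r0←0xa7
4: ✓ CMP  NZCV=1000
5: · ADDCS
6: · SUBGT

VAL = 0xa7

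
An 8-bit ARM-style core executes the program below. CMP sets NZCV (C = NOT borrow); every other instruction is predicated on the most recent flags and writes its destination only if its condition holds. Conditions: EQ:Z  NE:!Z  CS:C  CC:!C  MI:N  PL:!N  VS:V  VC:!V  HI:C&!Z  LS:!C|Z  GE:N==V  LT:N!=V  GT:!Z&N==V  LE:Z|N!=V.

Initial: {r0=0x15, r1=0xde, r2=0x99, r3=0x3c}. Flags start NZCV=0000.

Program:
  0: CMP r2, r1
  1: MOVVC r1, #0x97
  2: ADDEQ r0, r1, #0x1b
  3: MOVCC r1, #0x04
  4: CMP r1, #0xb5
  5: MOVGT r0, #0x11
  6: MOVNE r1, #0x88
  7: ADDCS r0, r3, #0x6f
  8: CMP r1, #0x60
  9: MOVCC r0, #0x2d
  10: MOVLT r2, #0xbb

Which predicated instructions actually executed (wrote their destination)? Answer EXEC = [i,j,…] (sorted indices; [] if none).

[0] flags=1000 → (cmp)
[1] flags=1000 VC?T → r1=0x97
[2] flags=1000 EQ?F → skip
[3] flags=1000 CC?T → r1=0x04
[4] flags=0000 → (cmp)
[5] flags=0000 GT?T → r0=0x11
[6] flags=0000 NE?T → r1=0x88
[7] flags=0000 CS?F → skip
[8] flags=0011 → (cmp)
[9] flags=0011 CC?F → skip
[10] flags=0011 LT?T → r2=0xbb

EXEC = [1,3,5,6,10]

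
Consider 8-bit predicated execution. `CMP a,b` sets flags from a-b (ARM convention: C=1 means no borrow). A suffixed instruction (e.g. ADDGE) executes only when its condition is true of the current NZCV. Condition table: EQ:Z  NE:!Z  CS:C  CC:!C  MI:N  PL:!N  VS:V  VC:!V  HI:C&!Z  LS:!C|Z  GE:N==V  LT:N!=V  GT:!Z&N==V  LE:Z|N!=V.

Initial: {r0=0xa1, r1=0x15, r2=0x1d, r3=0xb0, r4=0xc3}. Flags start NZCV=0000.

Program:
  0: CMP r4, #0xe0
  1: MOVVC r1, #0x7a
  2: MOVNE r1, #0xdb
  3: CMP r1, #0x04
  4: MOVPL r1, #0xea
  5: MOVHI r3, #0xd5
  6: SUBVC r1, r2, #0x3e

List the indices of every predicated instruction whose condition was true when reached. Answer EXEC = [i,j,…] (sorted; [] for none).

0: ✓ CMP  NZCV=1000
1: ✓ MOVVC  r1←0x7a
2: ✓ MOVNE  r1←0xdb
3: ✓ CMP  NZCV=1010
4: · MOVPL
5: ✓ MOVHI  r3←0xd5
6: ✓ SUBVC  r1←0xdf

EXEC = [1,2,5,6]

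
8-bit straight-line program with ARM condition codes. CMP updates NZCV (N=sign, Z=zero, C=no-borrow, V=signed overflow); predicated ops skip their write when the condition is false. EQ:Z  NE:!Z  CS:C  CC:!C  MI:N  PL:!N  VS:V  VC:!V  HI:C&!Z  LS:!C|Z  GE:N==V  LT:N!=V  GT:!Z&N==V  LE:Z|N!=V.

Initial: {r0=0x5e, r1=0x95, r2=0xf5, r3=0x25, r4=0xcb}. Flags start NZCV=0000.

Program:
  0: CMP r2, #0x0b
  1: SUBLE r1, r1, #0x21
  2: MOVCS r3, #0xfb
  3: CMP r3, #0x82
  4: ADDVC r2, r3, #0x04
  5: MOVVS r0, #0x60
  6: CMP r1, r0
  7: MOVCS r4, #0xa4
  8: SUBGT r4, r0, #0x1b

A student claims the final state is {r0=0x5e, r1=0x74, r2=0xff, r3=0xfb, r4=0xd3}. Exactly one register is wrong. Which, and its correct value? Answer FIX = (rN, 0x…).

FIX = (r4, 0x43)

0: ✓ CMP  NZCV=1010
1: ✓ SUBLE  r1←0x74
2: ✓ MOVCS  r3←0xfb
3: ✓ CMP  NZCV=0010
4: ✓ ADDVC  r2←0xff
5: · MOVVS
6: ✓ CMP  NZCV=0010
7: ✓ MOVCS  r4←0xa4
8: ✓ SUBGT  r4←0x43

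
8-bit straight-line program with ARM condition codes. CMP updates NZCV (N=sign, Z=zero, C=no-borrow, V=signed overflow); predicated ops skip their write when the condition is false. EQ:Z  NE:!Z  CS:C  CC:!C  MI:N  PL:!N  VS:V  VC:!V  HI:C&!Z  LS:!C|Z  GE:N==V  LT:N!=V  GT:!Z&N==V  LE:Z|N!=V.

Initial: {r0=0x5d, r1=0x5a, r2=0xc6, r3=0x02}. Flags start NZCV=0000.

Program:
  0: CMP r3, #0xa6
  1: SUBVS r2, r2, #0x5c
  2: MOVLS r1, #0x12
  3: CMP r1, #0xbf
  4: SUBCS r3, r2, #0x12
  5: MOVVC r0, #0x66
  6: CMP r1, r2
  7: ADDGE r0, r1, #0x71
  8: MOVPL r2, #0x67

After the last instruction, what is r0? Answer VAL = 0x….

VAL = 0x83

[0] flags=0000 → (cmp)
[1] flags=0000 VS?F → skip
[2] flags=0000 LS?T → r1=0x12
[3] flags=0000 → (cmp)
[4] flags=0000 CS?F → skip
[5] flags=0000 VC?T → r0=0x66
[6] flags=0000 → (cmp)
[7] flags=0000 GE?T → r0=0x83
[8] flags=0000 PL?T → r2=0x67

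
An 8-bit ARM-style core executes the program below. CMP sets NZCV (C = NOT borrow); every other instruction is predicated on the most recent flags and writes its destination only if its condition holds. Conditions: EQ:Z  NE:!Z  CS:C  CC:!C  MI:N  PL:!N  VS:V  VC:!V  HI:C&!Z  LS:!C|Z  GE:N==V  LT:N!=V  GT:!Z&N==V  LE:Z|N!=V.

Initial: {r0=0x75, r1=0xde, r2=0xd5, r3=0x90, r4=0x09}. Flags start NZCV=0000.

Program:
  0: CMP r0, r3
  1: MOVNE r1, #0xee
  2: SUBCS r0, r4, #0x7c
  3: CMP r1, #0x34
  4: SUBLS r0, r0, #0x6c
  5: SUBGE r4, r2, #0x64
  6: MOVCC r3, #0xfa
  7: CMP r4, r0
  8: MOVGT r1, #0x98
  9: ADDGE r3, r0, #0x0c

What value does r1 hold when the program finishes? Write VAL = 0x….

0: ✓ CMP  NZCV=1001
1: ✓ MOVNE  r1←0xee
2: · SUBCS
3: ✓ CMP  NZCV=1010
4: · SUBLS
5: · SUBGE
6: · MOVCC
7: ✓ CMP  NZCV=1000
8: · MOVGT
9: · ADDGE

VAL = 0xee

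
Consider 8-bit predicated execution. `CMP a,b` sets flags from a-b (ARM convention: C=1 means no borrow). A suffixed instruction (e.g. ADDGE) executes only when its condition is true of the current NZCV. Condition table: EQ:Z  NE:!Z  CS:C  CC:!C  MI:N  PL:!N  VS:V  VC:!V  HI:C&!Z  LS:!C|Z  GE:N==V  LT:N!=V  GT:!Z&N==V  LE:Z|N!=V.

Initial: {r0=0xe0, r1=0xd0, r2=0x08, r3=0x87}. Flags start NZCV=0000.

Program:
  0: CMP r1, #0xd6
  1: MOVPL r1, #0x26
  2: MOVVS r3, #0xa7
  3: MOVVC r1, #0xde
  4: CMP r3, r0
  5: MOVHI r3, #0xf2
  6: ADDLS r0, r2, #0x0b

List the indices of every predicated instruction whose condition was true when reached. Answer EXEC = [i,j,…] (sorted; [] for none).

0: ✓ CMP  NZCV=1000
1: · MOVPL
2: · MOVVS
3: ✓ MOVVC  r1←0xde
4: ✓ CMP  NZCV=1000
5: · MOVHI
6: ✓ ADDLS  r0←0x13

EXEC = [3,6]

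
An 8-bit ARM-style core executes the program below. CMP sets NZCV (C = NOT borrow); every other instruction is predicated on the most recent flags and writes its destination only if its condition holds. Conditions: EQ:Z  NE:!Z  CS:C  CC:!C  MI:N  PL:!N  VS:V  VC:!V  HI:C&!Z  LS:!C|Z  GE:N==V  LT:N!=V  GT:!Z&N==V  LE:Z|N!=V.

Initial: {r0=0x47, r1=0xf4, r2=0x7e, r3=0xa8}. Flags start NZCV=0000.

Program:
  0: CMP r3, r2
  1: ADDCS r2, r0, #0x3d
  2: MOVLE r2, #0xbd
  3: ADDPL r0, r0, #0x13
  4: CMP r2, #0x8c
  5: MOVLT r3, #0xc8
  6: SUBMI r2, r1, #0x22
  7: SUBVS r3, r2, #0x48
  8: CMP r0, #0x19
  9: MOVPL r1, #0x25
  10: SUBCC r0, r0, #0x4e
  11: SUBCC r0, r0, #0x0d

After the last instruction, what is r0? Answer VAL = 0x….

[0] flags=0011 → (cmp)
[1] flags=0011 CS?T → r2=0x84
[2] flags=0011 LE?T → r2=0xbd
[3] flags=0011 PL?T → r0=0x5a
[4] flags=0010 → (cmp)
[5] flags=0010 LT?F → skip
[6] flags=0010 MI?F → skip
[7] flags=0010 VS?F → skip
[8] flags=0010 → (cmp)
[9] flags=0010 PL?T → r1=0x25
[10] flags=0010 CC?F → skip
[11] flags=0010 CC?F → skip

VAL = 0x5a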